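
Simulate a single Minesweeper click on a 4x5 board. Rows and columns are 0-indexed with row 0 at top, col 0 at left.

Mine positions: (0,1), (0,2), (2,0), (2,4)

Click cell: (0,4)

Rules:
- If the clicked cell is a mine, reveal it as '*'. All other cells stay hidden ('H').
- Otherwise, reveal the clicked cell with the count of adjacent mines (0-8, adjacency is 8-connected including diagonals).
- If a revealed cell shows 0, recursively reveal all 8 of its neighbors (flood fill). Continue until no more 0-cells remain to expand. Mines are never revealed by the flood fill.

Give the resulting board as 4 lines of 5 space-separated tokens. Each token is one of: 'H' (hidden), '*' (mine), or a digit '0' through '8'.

H H H 1 0
H H H 2 1
H H H H H
H H H H H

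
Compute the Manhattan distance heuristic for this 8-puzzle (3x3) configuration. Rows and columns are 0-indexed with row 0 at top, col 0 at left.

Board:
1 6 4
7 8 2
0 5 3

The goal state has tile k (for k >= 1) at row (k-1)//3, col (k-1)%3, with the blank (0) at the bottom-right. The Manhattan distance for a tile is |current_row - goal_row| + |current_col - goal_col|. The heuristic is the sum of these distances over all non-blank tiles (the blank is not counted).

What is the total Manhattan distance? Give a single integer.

Answer: 12

Derivation:
Tile 1: at (0,0), goal (0,0), distance |0-0|+|0-0| = 0
Tile 6: at (0,1), goal (1,2), distance |0-1|+|1-2| = 2
Tile 4: at (0,2), goal (1,0), distance |0-1|+|2-0| = 3
Tile 7: at (1,0), goal (2,0), distance |1-2|+|0-0| = 1
Tile 8: at (1,1), goal (2,1), distance |1-2|+|1-1| = 1
Tile 2: at (1,2), goal (0,1), distance |1-0|+|2-1| = 2
Tile 5: at (2,1), goal (1,1), distance |2-1|+|1-1| = 1
Tile 3: at (2,2), goal (0,2), distance |2-0|+|2-2| = 2
Sum: 0 + 2 + 3 + 1 + 1 + 2 + 1 + 2 = 12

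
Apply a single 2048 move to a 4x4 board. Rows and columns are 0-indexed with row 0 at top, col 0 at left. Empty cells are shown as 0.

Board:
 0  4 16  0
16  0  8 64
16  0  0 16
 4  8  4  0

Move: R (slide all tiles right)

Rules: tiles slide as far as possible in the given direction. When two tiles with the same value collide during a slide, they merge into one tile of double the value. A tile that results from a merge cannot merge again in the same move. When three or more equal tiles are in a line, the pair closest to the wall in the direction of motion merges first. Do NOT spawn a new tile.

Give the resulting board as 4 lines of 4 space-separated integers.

Answer:  0  0  4 16
 0 16  8 64
 0  0  0 32
 0  4  8  4

Derivation:
Slide right:
row 0: [0, 4, 16, 0] -> [0, 0, 4, 16]
row 1: [16, 0, 8, 64] -> [0, 16, 8, 64]
row 2: [16, 0, 0, 16] -> [0, 0, 0, 32]
row 3: [4, 8, 4, 0] -> [0, 4, 8, 4]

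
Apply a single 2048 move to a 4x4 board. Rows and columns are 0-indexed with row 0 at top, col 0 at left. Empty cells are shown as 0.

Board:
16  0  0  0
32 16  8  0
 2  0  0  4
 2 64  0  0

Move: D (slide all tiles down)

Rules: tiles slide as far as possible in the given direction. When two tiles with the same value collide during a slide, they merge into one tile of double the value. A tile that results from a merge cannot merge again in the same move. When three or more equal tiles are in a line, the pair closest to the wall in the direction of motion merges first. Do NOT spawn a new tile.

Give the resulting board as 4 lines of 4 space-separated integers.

Slide down:
col 0: [16, 32, 2, 2] -> [0, 16, 32, 4]
col 1: [0, 16, 0, 64] -> [0, 0, 16, 64]
col 2: [0, 8, 0, 0] -> [0, 0, 0, 8]
col 3: [0, 0, 4, 0] -> [0, 0, 0, 4]

Answer:  0  0  0  0
16  0  0  0
32 16  0  0
 4 64  8  4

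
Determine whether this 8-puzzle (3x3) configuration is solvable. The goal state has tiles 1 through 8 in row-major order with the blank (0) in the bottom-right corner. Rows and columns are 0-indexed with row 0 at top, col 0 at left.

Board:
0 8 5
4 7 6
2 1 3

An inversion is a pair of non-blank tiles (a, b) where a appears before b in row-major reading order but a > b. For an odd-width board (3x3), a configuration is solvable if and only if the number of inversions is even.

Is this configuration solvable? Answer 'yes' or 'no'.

Answer: yes

Derivation:
Inversions (pairs i<j in row-major order where tile[i] > tile[j] > 0): 22
22 is even, so the puzzle is solvable.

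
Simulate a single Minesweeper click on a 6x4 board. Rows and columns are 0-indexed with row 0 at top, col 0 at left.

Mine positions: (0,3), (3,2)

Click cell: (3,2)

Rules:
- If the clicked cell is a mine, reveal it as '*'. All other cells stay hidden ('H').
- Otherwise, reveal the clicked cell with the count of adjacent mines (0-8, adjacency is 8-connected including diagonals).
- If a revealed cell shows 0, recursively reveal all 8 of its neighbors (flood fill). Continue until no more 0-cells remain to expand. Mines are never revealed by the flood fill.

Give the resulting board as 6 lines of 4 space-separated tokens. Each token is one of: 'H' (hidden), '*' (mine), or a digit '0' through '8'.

H H H H
H H H H
H H H H
H H * H
H H H H
H H H H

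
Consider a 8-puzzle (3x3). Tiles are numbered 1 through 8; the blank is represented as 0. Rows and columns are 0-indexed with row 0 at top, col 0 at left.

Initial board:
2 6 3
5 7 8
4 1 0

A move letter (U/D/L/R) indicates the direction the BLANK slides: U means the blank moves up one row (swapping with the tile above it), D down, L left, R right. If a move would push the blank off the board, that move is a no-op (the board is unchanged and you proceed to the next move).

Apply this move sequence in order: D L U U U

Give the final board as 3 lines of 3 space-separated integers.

Answer: 2 0 3
5 6 8
4 7 1

Derivation:
After move 1 (D):
2 6 3
5 7 8
4 1 0

After move 2 (L):
2 6 3
5 7 8
4 0 1

After move 3 (U):
2 6 3
5 0 8
4 7 1

After move 4 (U):
2 0 3
5 6 8
4 7 1

After move 5 (U):
2 0 3
5 6 8
4 7 1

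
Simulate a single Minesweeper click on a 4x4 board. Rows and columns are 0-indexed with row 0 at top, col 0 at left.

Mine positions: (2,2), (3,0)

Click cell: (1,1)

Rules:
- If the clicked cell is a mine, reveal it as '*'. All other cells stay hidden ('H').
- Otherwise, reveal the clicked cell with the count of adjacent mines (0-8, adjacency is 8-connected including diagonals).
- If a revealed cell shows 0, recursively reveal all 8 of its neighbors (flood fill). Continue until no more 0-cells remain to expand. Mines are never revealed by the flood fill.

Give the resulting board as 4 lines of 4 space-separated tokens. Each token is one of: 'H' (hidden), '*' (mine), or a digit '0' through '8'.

H H H H
H 1 H H
H H H H
H H H H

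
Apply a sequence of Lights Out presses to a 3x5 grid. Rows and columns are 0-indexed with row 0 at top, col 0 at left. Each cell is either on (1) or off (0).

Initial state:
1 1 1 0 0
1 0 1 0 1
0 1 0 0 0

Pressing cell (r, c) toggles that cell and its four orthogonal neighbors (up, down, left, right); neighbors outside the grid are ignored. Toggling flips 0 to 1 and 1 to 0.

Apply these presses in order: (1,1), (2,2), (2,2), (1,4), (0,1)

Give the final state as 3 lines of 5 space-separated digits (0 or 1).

Answer: 0 1 0 0 1
0 0 0 1 0
0 0 0 0 1

Derivation:
After press 1 at (1,1):
1 0 1 0 0
0 1 0 0 1
0 0 0 0 0

After press 2 at (2,2):
1 0 1 0 0
0 1 1 0 1
0 1 1 1 0

After press 3 at (2,2):
1 0 1 0 0
0 1 0 0 1
0 0 0 0 0

After press 4 at (1,4):
1 0 1 0 1
0 1 0 1 0
0 0 0 0 1

After press 5 at (0,1):
0 1 0 0 1
0 0 0 1 0
0 0 0 0 1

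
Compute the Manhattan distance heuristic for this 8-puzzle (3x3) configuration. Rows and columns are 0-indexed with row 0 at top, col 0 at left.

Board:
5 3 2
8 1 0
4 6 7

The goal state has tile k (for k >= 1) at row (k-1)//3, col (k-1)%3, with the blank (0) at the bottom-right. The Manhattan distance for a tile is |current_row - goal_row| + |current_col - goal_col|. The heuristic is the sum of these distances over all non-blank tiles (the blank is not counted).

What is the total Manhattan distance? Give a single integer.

Tile 5: at (0,0), goal (1,1), distance |0-1|+|0-1| = 2
Tile 3: at (0,1), goal (0,2), distance |0-0|+|1-2| = 1
Tile 2: at (0,2), goal (0,1), distance |0-0|+|2-1| = 1
Tile 8: at (1,0), goal (2,1), distance |1-2|+|0-1| = 2
Tile 1: at (1,1), goal (0,0), distance |1-0|+|1-0| = 2
Tile 4: at (2,0), goal (1,0), distance |2-1|+|0-0| = 1
Tile 6: at (2,1), goal (1,2), distance |2-1|+|1-2| = 2
Tile 7: at (2,2), goal (2,0), distance |2-2|+|2-0| = 2
Sum: 2 + 1 + 1 + 2 + 2 + 1 + 2 + 2 = 13

Answer: 13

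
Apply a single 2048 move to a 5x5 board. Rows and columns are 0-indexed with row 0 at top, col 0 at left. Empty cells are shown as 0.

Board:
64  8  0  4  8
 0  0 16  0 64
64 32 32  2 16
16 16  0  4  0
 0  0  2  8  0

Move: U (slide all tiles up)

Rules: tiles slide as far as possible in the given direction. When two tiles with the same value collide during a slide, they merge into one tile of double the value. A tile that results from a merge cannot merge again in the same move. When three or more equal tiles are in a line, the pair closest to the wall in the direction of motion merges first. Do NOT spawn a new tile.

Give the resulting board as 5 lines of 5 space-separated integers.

Answer: 128   8  16   4   8
 16  32  32   2  64
  0  16   2   4  16
  0   0   0   8   0
  0   0   0   0   0

Derivation:
Slide up:
col 0: [64, 0, 64, 16, 0] -> [128, 16, 0, 0, 0]
col 1: [8, 0, 32, 16, 0] -> [8, 32, 16, 0, 0]
col 2: [0, 16, 32, 0, 2] -> [16, 32, 2, 0, 0]
col 3: [4, 0, 2, 4, 8] -> [4, 2, 4, 8, 0]
col 4: [8, 64, 16, 0, 0] -> [8, 64, 16, 0, 0]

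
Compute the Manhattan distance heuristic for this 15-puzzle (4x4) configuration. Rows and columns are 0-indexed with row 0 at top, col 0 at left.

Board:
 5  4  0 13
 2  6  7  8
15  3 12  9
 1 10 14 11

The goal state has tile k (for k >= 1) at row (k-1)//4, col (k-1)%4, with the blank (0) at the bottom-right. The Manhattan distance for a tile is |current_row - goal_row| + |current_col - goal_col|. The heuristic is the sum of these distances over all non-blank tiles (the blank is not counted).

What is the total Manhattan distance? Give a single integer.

Tile 5: at (0,0), goal (1,0), distance |0-1|+|0-0| = 1
Tile 4: at (0,1), goal (0,3), distance |0-0|+|1-3| = 2
Tile 13: at (0,3), goal (3,0), distance |0-3|+|3-0| = 6
Tile 2: at (1,0), goal (0,1), distance |1-0|+|0-1| = 2
Tile 6: at (1,1), goal (1,1), distance |1-1|+|1-1| = 0
Tile 7: at (1,2), goal (1,2), distance |1-1|+|2-2| = 0
Tile 8: at (1,3), goal (1,3), distance |1-1|+|3-3| = 0
Tile 15: at (2,0), goal (3,2), distance |2-3|+|0-2| = 3
Tile 3: at (2,1), goal (0,2), distance |2-0|+|1-2| = 3
Tile 12: at (2,2), goal (2,3), distance |2-2|+|2-3| = 1
Tile 9: at (2,3), goal (2,0), distance |2-2|+|3-0| = 3
Tile 1: at (3,0), goal (0,0), distance |3-0|+|0-0| = 3
Tile 10: at (3,1), goal (2,1), distance |3-2|+|1-1| = 1
Tile 14: at (3,2), goal (3,1), distance |3-3|+|2-1| = 1
Tile 11: at (3,3), goal (2,2), distance |3-2|+|3-2| = 2
Sum: 1 + 2 + 6 + 2 + 0 + 0 + 0 + 3 + 3 + 1 + 3 + 3 + 1 + 1 + 2 = 28

Answer: 28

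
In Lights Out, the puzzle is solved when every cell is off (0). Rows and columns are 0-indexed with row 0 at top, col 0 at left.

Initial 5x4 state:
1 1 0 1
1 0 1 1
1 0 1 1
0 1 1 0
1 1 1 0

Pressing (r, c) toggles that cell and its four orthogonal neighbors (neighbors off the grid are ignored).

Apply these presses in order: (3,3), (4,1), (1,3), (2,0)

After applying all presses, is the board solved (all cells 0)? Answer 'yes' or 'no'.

Answer: no

Derivation:
After press 1 at (3,3):
1 1 0 1
1 0 1 1
1 0 1 0
0 1 0 1
1 1 1 1

After press 2 at (4,1):
1 1 0 1
1 0 1 1
1 0 1 0
0 0 0 1
0 0 0 1

After press 3 at (1,3):
1 1 0 0
1 0 0 0
1 0 1 1
0 0 0 1
0 0 0 1

After press 4 at (2,0):
1 1 0 0
0 0 0 0
0 1 1 1
1 0 0 1
0 0 0 1

Lights still on: 8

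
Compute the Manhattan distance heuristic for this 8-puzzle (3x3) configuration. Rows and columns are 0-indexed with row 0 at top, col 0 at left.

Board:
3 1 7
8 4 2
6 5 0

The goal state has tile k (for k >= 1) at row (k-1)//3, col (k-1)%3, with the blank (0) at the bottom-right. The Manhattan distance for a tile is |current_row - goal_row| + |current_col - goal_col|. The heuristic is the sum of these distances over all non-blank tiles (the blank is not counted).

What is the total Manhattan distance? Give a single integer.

Answer: 16

Derivation:
Tile 3: at (0,0), goal (0,2), distance |0-0|+|0-2| = 2
Tile 1: at (0,1), goal (0,0), distance |0-0|+|1-0| = 1
Tile 7: at (0,2), goal (2,0), distance |0-2|+|2-0| = 4
Tile 8: at (1,0), goal (2,1), distance |1-2|+|0-1| = 2
Tile 4: at (1,1), goal (1,0), distance |1-1|+|1-0| = 1
Tile 2: at (1,2), goal (0,1), distance |1-0|+|2-1| = 2
Tile 6: at (2,0), goal (1,2), distance |2-1|+|0-2| = 3
Tile 5: at (2,1), goal (1,1), distance |2-1|+|1-1| = 1
Sum: 2 + 1 + 4 + 2 + 1 + 2 + 3 + 1 = 16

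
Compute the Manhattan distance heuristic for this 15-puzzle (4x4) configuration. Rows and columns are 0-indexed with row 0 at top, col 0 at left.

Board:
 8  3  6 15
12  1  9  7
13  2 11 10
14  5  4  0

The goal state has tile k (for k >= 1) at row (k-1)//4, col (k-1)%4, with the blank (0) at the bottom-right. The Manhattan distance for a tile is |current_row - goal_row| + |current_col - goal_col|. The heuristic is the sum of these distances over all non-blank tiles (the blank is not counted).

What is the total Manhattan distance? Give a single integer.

Tile 8: (0,0)->(1,3) = 4
Tile 3: (0,1)->(0,2) = 1
Tile 6: (0,2)->(1,1) = 2
Tile 15: (0,3)->(3,2) = 4
Tile 12: (1,0)->(2,3) = 4
Tile 1: (1,1)->(0,0) = 2
Tile 9: (1,2)->(2,0) = 3
Tile 7: (1,3)->(1,2) = 1
Tile 13: (2,0)->(3,0) = 1
Tile 2: (2,1)->(0,1) = 2
Tile 11: (2,2)->(2,2) = 0
Tile 10: (2,3)->(2,1) = 2
Tile 14: (3,0)->(3,1) = 1
Tile 5: (3,1)->(1,0) = 3
Tile 4: (3,2)->(0,3) = 4
Sum: 4 + 1 + 2 + 4 + 4 + 2 + 3 + 1 + 1 + 2 + 0 + 2 + 1 + 3 + 4 = 34

Answer: 34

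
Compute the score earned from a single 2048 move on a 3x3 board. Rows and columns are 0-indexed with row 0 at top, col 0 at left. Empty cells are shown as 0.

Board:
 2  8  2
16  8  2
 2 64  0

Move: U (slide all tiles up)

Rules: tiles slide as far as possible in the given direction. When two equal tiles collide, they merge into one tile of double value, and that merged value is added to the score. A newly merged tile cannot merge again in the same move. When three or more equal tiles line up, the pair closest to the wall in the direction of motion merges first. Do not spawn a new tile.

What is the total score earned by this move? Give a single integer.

Answer: 20

Derivation:
Slide up:
col 0: [2, 16, 2] -> [2, 16, 2]  score +0 (running 0)
col 1: [8, 8, 64] -> [16, 64, 0]  score +16 (running 16)
col 2: [2, 2, 0] -> [4, 0, 0]  score +4 (running 20)
Board after move:
 2 16  4
16 64  0
 2  0  0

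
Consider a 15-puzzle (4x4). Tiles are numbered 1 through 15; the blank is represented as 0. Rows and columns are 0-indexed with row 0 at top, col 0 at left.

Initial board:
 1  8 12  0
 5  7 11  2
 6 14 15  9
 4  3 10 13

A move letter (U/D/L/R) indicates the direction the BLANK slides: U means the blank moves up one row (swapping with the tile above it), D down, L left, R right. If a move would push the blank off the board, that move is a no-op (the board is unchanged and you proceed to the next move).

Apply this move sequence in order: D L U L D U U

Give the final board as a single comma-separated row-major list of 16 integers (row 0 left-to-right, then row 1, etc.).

After move 1 (D):
 1  8 12  2
 5  7 11  0
 6 14 15  9
 4  3 10 13

After move 2 (L):
 1  8 12  2
 5  7  0 11
 6 14 15  9
 4  3 10 13

After move 3 (U):
 1  8  0  2
 5  7 12 11
 6 14 15  9
 4  3 10 13

After move 4 (L):
 1  0  8  2
 5  7 12 11
 6 14 15  9
 4  3 10 13

After move 5 (D):
 1  7  8  2
 5  0 12 11
 6 14 15  9
 4  3 10 13

After move 6 (U):
 1  0  8  2
 5  7 12 11
 6 14 15  9
 4  3 10 13

After move 7 (U):
 1  0  8  2
 5  7 12 11
 6 14 15  9
 4  3 10 13

Answer: 1, 0, 8, 2, 5, 7, 12, 11, 6, 14, 15, 9, 4, 3, 10, 13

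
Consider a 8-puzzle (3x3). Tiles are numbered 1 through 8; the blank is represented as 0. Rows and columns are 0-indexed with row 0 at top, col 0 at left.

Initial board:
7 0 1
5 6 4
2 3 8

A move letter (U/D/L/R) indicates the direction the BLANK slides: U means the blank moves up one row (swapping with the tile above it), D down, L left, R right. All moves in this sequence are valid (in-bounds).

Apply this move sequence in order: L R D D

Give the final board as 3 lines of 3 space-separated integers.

Answer: 7 6 1
5 3 4
2 0 8

Derivation:
After move 1 (L):
0 7 1
5 6 4
2 3 8

After move 2 (R):
7 0 1
5 6 4
2 3 8

After move 3 (D):
7 6 1
5 0 4
2 3 8

After move 4 (D):
7 6 1
5 3 4
2 0 8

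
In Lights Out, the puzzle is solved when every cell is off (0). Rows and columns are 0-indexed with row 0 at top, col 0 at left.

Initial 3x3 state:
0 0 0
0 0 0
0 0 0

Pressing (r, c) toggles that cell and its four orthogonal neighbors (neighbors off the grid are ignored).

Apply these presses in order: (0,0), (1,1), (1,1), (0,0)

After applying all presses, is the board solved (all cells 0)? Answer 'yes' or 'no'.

After press 1 at (0,0):
1 1 0
1 0 0
0 0 0

After press 2 at (1,1):
1 0 0
0 1 1
0 1 0

After press 3 at (1,1):
1 1 0
1 0 0
0 0 0

After press 4 at (0,0):
0 0 0
0 0 0
0 0 0

Lights still on: 0

Answer: yes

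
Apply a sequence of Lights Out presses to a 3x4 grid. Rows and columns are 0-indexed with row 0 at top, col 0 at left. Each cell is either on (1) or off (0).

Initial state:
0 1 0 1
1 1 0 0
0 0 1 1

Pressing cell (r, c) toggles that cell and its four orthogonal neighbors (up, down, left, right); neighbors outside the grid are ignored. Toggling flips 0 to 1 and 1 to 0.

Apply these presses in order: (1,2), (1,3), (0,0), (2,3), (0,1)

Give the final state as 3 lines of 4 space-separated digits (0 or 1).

After press 1 at (1,2):
0 1 1 1
1 0 1 1
0 0 0 1

After press 2 at (1,3):
0 1 1 0
1 0 0 0
0 0 0 0

After press 3 at (0,0):
1 0 1 0
0 0 0 0
0 0 0 0

After press 4 at (2,3):
1 0 1 0
0 0 0 1
0 0 1 1

After press 5 at (0,1):
0 1 0 0
0 1 0 1
0 0 1 1

Answer: 0 1 0 0
0 1 0 1
0 0 1 1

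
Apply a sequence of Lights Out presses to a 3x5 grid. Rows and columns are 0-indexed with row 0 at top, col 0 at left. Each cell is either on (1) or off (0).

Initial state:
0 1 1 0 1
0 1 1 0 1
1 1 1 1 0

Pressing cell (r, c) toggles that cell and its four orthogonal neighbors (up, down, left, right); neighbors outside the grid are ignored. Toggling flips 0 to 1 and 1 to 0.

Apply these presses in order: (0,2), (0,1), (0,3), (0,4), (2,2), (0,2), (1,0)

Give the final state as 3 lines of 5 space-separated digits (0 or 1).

Answer: 0 0 1 0 1
1 1 0 1 0
0 0 0 0 0

Derivation:
After press 1 at (0,2):
0 0 0 1 1
0 1 0 0 1
1 1 1 1 0

After press 2 at (0,1):
1 1 1 1 1
0 0 0 0 1
1 1 1 1 0

After press 3 at (0,3):
1 1 0 0 0
0 0 0 1 1
1 1 1 1 0

After press 4 at (0,4):
1 1 0 1 1
0 0 0 1 0
1 1 1 1 0

After press 5 at (2,2):
1 1 0 1 1
0 0 1 1 0
1 0 0 0 0

After press 6 at (0,2):
1 0 1 0 1
0 0 0 1 0
1 0 0 0 0

After press 7 at (1,0):
0 0 1 0 1
1 1 0 1 0
0 0 0 0 0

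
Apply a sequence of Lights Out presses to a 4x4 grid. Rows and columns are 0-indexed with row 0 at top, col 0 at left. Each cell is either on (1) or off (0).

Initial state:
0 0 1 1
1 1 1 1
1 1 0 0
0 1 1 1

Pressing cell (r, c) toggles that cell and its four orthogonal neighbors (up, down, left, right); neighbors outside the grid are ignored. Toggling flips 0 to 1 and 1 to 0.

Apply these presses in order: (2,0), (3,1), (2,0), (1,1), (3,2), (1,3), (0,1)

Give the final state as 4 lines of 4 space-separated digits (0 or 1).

After press 1 at (2,0):
0 0 1 1
0 1 1 1
0 0 0 0
1 1 1 1

After press 2 at (3,1):
0 0 1 1
0 1 1 1
0 1 0 0
0 0 0 1

After press 3 at (2,0):
0 0 1 1
1 1 1 1
1 0 0 0
1 0 0 1

After press 4 at (1,1):
0 1 1 1
0 0 0 1
1 1 0 0
1 0 0 1

After press 5 at (3,2):
0 1 1 1
0 0 0 1
1 1 1 0
1 1 1 0

After press 6 at (1,3):
0 1 1 0
0 0 1 0
1 1 1 1
1 1 1 0

After press 7 at (0,1):
1 0 0 0
0 1 1 0
1 1 1 1
1 1 1 0

Answer: 1 0 0 0
0 1 1 0
1 1 1 1
1 1 1 0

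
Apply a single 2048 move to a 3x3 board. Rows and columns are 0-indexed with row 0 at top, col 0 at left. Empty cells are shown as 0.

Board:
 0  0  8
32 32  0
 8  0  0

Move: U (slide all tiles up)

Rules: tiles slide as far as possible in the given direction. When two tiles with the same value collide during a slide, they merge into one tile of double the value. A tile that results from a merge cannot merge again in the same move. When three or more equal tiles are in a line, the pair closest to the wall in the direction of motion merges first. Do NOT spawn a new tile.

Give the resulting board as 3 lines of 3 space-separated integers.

Slide up:
col 0: [0, 32, 8] -> [32, 8, 0]
col 1: [0, 32, 0] -> [32, 0, 0]
col 2: [8, 0, 0] -> [8, 0, 0]

Answer: 32 32  8
 8  0  0
 0  0  0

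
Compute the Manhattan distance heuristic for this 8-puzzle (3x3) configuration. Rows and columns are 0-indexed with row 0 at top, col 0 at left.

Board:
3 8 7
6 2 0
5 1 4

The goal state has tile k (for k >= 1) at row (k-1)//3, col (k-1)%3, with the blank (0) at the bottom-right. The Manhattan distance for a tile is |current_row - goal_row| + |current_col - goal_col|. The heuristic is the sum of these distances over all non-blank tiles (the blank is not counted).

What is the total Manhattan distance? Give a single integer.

Answer: 19

Derivation:
Tile 3: at (0,0), goal (0,2), distance |0-0|+|0-2| = 2
Tile 8: at (0,1), goal (2,1), distance |0-2|+|1-1| = 2
Tile 7: at (0,2), goal (2,0), distance |0-2|+|2-0| = 4
Tile 6: at (1,0), goal (1,2), distance |1-1|+|0-2| = 2
Tile 2: at (1,1), goal (0,1), distance |1-0|+|1-1| = 1
Tile 5: at (2,0), goal (1,1), distance |2-1|+|0-1| = 2
Tile 1: at (2,1), goal (0,0), distance |2-0|+|1-0| = 3
Tile 4: at (2,2), goal (1,0), distance |2-1|+|2-0| = 3
Sum: 2 + 2 + 4 + 2 + 1 + 2 + 3 + 3 = 19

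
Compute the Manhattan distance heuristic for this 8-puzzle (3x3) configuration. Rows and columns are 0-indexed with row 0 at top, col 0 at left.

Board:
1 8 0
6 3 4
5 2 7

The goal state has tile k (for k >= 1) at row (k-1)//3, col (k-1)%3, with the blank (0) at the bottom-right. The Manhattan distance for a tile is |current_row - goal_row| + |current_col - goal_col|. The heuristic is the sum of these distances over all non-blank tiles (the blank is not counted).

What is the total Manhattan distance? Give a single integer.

Answer: 14

Derivation:
Tile 1: (0,0)->(0,0) = 0
Tile 8: (0,1)->(2,1) = 2
Tile 6: (1,0)->(1,2) = 2
Tile 3: (1,1)->(0,2) = 2
Tile 4: (1,2)->(1,0) = 2
Tile 5: (2,0)->(1,1) = 2
Tile 2: (2,1)->(0,1) = 2
Tile 7: (2,2)->(2,0) = 2
Sum: 0 + 2 + 2 + 2 + 2 + 2 + 2 + 2 = 14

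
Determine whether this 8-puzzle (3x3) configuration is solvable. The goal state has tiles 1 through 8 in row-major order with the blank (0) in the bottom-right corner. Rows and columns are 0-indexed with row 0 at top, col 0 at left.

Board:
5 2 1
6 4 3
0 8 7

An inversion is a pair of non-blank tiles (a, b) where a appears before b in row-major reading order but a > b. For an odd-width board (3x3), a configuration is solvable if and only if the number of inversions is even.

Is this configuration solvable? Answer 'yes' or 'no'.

Answer: no

Derivation:
Inversions (pairs i<j in row-major order where tile[i] > tile[j] > 0): 9
9 is odd, so the puzzle is not solvable.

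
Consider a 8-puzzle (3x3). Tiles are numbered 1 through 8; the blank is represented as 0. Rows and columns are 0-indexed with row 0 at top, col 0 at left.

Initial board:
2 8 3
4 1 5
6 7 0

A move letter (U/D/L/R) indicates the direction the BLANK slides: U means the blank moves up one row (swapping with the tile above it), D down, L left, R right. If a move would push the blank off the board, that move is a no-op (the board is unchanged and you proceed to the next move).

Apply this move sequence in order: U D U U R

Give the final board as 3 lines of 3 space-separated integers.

After move 1 (U):
2 8 3
4 1 0
6 7 5

After move 2 (D):
2 8 3
4 1 5
6 7 0

After move 3 (U):
2 8 3
4 1 0
6 7 5

After move 4 (U):
2 8 0
4 1 3
6 7 5

After move 5 (R):
2 8 0
4 1 3
6 7 5

Answer: 2 8 0
4 1 3
6 7 5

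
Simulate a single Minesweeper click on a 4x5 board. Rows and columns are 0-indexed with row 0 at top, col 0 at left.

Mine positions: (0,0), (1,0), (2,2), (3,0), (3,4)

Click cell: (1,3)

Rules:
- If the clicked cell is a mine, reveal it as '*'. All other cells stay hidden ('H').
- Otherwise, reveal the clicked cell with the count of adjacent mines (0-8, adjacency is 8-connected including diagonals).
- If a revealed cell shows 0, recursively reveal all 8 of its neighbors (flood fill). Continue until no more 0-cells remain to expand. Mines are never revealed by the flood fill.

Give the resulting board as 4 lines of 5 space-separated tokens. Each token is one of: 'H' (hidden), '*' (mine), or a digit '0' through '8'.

H H H H H
H H H 1 H
H H H H H
H H H H H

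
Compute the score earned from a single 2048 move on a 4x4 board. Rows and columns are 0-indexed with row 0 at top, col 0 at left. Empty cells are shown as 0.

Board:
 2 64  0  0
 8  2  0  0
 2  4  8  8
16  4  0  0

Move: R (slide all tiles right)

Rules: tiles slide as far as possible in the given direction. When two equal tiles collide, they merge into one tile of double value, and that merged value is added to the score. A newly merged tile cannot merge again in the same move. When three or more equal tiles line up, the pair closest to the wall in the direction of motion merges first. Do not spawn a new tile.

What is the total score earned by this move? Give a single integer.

Slide right:
row 0: [2, 64, 0, 0] -> [0, 0, 2, 64]  score +0 (running 0)
row 1: [8, 2, 0, 0] -> [0, 0, 8, 2]  score +0 (running 0)
row 2: [2, 4, 8, 8] -> [0, 2, 4, 16]  score +16 (running 16)
row 3: [16, 4, 0, 0] -> [0, 0, 16, 4]  score +0 (running 16)
Board after move:
 0  0  2 64
 0  0  8  2
 0  2  4 16
 0  0 16  4

Answer: 16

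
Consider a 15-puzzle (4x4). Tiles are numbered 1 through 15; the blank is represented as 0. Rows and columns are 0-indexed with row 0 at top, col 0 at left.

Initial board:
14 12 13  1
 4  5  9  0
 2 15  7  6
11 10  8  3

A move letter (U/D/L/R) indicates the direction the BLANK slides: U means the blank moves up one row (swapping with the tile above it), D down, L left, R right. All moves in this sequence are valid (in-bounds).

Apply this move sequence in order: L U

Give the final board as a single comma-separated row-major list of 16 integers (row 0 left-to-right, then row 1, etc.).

After move 1 (L):
14 12 13  1
 4  5  0  9
 2 15  7  6
11 10  8  3

After move 2 (U):
14 12  0  1
 4  5 13  9
 2 15  7  6
11 10  8  3

Answer: 14, 12, 0, 1, 4, 5, 13, 9, 2, 15, 7, 6, 11, 10, 8, 3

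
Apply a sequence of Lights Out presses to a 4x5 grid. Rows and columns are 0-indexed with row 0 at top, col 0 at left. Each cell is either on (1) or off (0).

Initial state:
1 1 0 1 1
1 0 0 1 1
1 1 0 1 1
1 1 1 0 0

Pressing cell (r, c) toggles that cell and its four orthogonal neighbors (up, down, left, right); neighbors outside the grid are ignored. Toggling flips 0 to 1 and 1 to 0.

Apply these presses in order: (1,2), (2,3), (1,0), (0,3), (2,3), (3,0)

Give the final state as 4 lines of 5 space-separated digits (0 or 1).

After press 1 at (1,2):
1 1 1 1 1
1 1 1 0 1
1 1 1 1 1
1 1 1 0 0

After press 2 at (2,3):
1 1 1 1 1
1 1 1 1 1
1 1 0 0 0
1 1 1 1 0

After press 3 at (1,0):
0 1 1 1 1
0 0 1 1 1
0 1 0 0 0
1 1 1 1 0

After press 4 at (0,3):
0 1 0 0 0
0 0 1 0 1
0 1 0 0 0
1 1 1 1 0

After press 5 at (2,3):
0 1 0 0 0
0 0 1 1 1
0 1 1 1 1
1 1 1 0 0

After press 6 at (3,0):
0 1 0 0 0
0 0 1 1 1
1 1 1 1 1
0 0 1 0 0

Answer: 0 1 0 0 0
0 0 1 1 1
1 1 1 1 1
0 0 1 0 0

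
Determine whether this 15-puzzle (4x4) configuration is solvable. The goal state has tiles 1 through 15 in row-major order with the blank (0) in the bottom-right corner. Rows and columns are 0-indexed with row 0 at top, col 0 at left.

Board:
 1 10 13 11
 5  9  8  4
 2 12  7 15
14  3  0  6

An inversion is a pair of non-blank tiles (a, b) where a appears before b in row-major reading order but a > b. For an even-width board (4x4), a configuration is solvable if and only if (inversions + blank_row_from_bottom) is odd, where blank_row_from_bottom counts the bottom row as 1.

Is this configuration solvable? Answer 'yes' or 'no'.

Answer: yes

Derivation:
Inversions: 52
Blank is in row 3 (0-indexed from top), which is row 1 counting from the bottom (bottom = 1).
52 + 1 = 53, which is odd, so the puzzle is solvable.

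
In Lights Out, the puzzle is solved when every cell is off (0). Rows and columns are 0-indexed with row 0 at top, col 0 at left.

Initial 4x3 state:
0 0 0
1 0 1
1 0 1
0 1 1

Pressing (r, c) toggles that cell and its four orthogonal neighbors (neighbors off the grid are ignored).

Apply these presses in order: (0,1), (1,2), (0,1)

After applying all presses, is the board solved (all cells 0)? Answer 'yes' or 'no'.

Answer: no

Derivation:
After press 1 at (0,1):
1 1 1
1 1 1
1 0 1
0 1 1

After press 2 at (1,2):
1 1 0
1 0 0
1 0 0
0 1 1

After press 3 at (0,1):
0 0 1
1 1 0
1 0 0
0 1 1

Lights still on: 6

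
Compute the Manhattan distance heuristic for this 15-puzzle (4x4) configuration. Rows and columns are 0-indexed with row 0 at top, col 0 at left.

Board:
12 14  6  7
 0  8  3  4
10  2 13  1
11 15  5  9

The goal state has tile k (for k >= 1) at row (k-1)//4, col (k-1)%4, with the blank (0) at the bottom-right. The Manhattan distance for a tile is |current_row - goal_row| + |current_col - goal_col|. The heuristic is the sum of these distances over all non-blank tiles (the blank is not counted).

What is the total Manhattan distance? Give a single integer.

Tile 12: at (0,0), goal (2,3), distance |0-2|+|0-3| = 5
Tile 14: at (0,1), goal (3,1), distance |0-3|+|1-1| = 3
Tile 6: at (0,2), goal (1,1), distance |0-1|+|2-1| = 2
Tile 7: at (0,3), goal (1,2), distance |0-1|+|3-2| = 2
Tile 8: at (1,1), goal (1,3), distance |1-1|+|1-3| = 2
Tile 3: at (1,2), goal (0,2), distance |1-0|+|2-2| = 1
Tile 4: at (1,3), goal (0,3), distance |1-0|+|3-3| = 1
Tile 10: at (2,0), goal (2,1), distance |2-2|+|0-1| = 1
Tile 2: at (2,1), goal (0,1), distance |2-0|+|1-1| = 2
Tile 13: at (2,2), goal (3,0), distance |2-3|+|2-0| = 3
Tile 1: at (2,3), goal (0,0), distance |2-0|+|3-0| = 5
Tile 11: at (3,0), goal (2,2), distance |3-2|+|0-2| = 3
Tile 15: at (3,1), goal (3,2), distance |3-3|+|1-2| = 1
Tile 5: at (3,2), goal (1,0), distance |3-1|+|2-0| = 4
Tile 9: at (3,3), goal (2,0), distance |3-2|+|3-0| = 4
Sum: 5 + 3 + 2 + 2 + 2 + 1 + 1 + 1 + 2 + 3 + 5 + 3 + 1 + 4 + 4 = 39

Answer: 39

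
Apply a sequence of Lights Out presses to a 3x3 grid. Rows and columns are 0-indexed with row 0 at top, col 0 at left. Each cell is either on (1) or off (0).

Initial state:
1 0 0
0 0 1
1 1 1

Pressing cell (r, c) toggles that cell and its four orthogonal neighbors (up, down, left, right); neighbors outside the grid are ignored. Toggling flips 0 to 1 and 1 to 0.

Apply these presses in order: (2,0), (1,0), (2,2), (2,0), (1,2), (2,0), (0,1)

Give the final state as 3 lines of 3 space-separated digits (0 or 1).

After press 1 at (2,0):
1 0 0
1 0 1
0 0 1

After press 2 at (1,0):
0 0 0
0 1 1
1 0 1

After press 3 at (2,2):
0 0 0
0 1 0
1 1 0

After press 4 at (2,0):
0 0 0
1 1 0
0 0 0

After press 5 at (1,2):
0 0 1
1 0 1
0 0 1

After press 6 at (2,0):
0 0 1
0 0 1
1 1 1

After press 7 at (0,1):
1 1 0
0 1 1
1 1 1

Answer: 1 1 0
0 1 1
1 1 1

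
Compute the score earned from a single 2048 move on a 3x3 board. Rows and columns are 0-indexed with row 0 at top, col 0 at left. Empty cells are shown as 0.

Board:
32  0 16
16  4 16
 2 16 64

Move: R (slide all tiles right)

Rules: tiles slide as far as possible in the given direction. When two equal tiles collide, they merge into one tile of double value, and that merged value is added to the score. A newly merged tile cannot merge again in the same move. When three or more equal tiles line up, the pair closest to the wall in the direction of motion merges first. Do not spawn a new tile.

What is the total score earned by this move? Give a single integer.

Answer: 0

Derivation:
Slide right:
row 0: [32, 0, 16] -> [0, 32, 16]  score +0 (running 0)
row 1: [16, 4, 16] -> [16, 4, 16]  score +0 (running 0)
row 2: [2, 16, 64] -> [2, 16, 64]  score +0 (running 0)
Board after move:
 0 32 16
16  4 16
 2 16 64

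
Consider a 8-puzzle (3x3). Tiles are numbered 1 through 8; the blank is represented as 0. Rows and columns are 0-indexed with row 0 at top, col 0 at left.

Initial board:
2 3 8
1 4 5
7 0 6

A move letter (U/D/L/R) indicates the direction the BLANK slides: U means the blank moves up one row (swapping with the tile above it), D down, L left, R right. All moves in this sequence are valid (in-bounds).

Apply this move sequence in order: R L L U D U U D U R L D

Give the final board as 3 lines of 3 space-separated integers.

After move 1 (R):
2 3 8
1 4 5
7 6 0

After move 2 (L):
2 3 8
1 4 5
7 0 6

After move 3 (L):
2 3 8
1 4 5
0 7 6

After move 4 (U):
2 3 8
0 4 5
1 7 6

After move 5 (D):
2 3 8
1 4 5
0 7 6

After move 6 (U):
2 3 8
0 4 5
1 7 6

After move 7 (U):
0 3 8
2 4 5
1 7 6

After move 8 (D):
2 3 8
0 4 5
1 7 6

After move 9 (U):
0 3 8
2 4 5
1 7 6

After move 10 (R):
3 0 8
2 4 5
1 7 6

After move 11 (L):
0 3 8
2 4 5
1 7 6

After move 12 (D):
2 3 8
0 4 5
1 7 6

Answer: 2 3 8
0 4 5
1 7 6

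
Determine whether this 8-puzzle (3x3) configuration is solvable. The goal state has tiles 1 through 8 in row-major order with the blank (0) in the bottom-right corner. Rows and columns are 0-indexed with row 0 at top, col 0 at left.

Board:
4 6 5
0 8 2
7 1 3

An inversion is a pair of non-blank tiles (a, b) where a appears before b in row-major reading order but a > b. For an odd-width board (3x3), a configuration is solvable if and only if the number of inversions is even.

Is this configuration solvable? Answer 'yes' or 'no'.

Answer: no

Derivation:
Inversions (pairs i<j in row-major order where tile[i] > tile[j] > 0): 17
17 is odd, so the puzzle is not solvable.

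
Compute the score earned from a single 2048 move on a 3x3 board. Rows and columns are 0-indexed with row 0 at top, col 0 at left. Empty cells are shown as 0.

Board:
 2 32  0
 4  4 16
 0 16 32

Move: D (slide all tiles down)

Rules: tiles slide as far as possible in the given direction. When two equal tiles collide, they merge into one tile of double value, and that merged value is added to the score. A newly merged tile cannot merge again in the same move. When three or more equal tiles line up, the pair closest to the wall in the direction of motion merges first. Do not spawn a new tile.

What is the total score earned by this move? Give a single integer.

Slide down:
col 0: [2, 4, 0] -> [0, 2, 4]  score +0 (running 0)
col 1: [32, 4, 16] -> [32, 4, 16]  score +0 (running 0)
col 2: [0, 16, 32] -> [0, 16, 32]  score +0 (running 0)
Board after move:
 0 32  0
 2  4 16
 4 16 32

Answer: 0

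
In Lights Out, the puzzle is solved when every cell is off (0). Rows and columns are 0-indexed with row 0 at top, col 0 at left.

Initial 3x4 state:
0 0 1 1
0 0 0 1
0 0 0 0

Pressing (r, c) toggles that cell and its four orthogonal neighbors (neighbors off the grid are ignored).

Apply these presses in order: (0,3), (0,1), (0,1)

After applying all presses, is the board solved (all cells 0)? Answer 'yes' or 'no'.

Answer: yes

Derivation:
After press 1 at (0,3):
0 0 0 0
0 0 0 0
0 0 0 0

After press 2 at (0,1):
1 1 1 0
0 1 0 0
0 0 0 0

After press 3 at (0,1):
0 0 0 0
0 0 0 0
0 0 0 0

Lights still on: 0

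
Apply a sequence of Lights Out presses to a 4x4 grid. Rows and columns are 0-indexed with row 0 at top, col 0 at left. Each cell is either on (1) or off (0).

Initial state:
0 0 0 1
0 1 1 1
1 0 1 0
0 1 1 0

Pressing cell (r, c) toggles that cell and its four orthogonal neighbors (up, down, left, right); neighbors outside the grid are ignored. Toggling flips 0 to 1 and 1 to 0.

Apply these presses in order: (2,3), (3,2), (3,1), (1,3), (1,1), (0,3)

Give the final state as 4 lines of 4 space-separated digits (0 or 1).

After press 1 at (2,3):
0 0 0 1
0 1 1 0
1 0 0 1
0 1 1 1

After press 2 at (3,2):
0 0 0 1
0 1 1 0
1 0 1 1
0 0 0 0

After press 3 at (3,1):
0 0 0 1
0 1 1 0
1 1 1 1
1 1 1 0

After press 4 at (1,3):
0 0 0 0
0 1 0 1
1 1 1 0
1 1 1 0

After press 5 at (1,1):
0 1 0 0
1 0 1 1
1 0 1 0
1 1 1 0

After press 6 at (0,3):
0 1 1 1
1 0 1 0
1 0 1 0
1 1 1 0

Answer: 0 1 1 1
1 0 1 0
1 0 1 0
1 1 1 0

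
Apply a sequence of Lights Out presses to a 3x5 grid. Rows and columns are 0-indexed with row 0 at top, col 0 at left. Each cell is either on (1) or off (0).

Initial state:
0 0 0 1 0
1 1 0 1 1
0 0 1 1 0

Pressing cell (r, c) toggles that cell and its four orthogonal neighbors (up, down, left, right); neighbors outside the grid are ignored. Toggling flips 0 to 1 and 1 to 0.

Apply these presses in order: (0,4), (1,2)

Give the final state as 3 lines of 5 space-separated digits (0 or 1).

After press 1 at (0,4):
0 0 0 0 1
1 1 0 1 0
0 0 1 1 0

After press 2 at (1,2):
0 0 1 0 1
1 0 1 0 0
0 0 0 1 0

Answer: 0 0 1 0 1
1 0 1 0 0
0 0 0 1 0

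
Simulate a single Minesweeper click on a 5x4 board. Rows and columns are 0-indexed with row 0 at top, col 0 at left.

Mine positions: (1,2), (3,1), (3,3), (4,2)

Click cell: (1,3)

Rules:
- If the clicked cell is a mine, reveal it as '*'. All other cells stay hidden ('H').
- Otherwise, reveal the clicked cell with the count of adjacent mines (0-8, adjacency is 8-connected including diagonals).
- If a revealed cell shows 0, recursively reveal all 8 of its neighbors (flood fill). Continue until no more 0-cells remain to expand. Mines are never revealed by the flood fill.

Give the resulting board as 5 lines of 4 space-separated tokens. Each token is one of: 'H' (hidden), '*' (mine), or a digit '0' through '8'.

H H H H
H H H 1
H H H H
H H H H
H H H H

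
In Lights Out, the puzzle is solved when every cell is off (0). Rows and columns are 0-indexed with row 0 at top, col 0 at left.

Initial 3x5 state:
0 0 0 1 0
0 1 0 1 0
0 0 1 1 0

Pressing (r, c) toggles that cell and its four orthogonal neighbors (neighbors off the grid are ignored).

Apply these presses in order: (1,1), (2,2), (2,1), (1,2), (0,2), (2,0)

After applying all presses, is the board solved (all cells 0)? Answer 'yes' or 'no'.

After press 1 at (1,1):
0 1 0 1 0
1 0 1 1 0
0 1 1 1 0

After press 2 at (2,2):
0 1 0 1 0
1 0 0 1 0
0 0 0 0 0

After press 3 at (2,1):
0 1 0 1 0
1 1 0 1 0
1 1 1 0 0

After press 4 at (1,2):
0 1 1 1 0
1 0 1 0 0
1 1 0 0 0

After press 5 at (0,2):
0 0 0 0 0
1 0 0 0 0
1 1 0 0 0

After press 6 at (2,0):
0 0 0 0 0
0 0 0 0 0
0 0 0 0 0

Lights still on: 0

Answer: yes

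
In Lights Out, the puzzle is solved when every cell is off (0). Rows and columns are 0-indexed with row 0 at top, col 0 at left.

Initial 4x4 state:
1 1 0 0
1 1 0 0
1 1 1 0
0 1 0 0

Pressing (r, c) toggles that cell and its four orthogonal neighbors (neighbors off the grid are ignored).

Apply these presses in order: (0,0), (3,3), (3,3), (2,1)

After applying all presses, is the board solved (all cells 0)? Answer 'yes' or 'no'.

Answer: yes

Derivation:
After press 1 at (0,0):
0 0 0 0
0 1 0 0
1 1 1 0
0 1 0 0

After press 2 at (3,3):
0 0 0 0
0 1 0 0
1 1 1 1
0 1 1 1

After press 3 at (3,3):
0 0 0 0
0 1 0 0
1 1 1 0
0 1 0 0

After press 4 at (2,1):
0 0 0 0
0 0 0 0
0 0 0 0
0 0 0 0

Lights still on: 0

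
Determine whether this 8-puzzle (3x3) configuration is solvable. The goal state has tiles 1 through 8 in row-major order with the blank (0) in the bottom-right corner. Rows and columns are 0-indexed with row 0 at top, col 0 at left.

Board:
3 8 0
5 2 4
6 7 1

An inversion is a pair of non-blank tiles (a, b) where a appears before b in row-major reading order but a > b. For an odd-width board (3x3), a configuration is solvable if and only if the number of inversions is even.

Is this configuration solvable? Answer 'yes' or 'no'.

Answer: no

Derivation:
Inversions (pairs i<j in row-major order where tile[i] > tile[j] > 0): 15
15 is odd, so the puzzle is not solvable.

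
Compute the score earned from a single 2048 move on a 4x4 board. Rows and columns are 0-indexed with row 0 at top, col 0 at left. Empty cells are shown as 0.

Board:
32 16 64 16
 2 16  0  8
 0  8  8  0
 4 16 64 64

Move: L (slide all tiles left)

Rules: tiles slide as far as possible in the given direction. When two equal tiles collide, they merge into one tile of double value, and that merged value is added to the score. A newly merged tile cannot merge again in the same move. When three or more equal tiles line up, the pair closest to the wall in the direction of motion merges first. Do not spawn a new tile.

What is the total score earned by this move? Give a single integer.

Slide left:
row 0: [32, 16, 64, 16] -> [32, 16, 64, 16]  score +0 (running 0)
row 1: [2, 16, 0, 8] -> [2, 16, 8, 0]  score +0 (running 0)
row 2: [0, 8, 8, 0] -> [16, 0, 0, 0]  score +16 (running 16)
row 3: [4, 16, 64, 64] -> [4, 16, 128, 0]  score +128 (running 144)
Board after move:
 32  16  64  16
  2  16   8   0
 16   0   0   0
  4  16 128   0

Answer: 144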